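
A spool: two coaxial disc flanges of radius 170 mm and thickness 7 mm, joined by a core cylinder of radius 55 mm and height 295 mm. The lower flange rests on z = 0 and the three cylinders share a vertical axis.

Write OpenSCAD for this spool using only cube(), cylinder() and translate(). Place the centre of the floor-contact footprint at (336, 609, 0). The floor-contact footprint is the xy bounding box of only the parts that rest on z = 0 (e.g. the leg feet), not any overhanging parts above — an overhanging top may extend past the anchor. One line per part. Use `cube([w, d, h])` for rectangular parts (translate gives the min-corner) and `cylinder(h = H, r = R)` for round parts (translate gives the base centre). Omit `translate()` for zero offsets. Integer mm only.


translate([336, 609, 0]) cylinder(h = 7, r = 170);
translate([336, 609, 7]) cylinder(h = 295, r = 55);
translate([336, 609, 302]) cylinder(h = 7, r = 170);


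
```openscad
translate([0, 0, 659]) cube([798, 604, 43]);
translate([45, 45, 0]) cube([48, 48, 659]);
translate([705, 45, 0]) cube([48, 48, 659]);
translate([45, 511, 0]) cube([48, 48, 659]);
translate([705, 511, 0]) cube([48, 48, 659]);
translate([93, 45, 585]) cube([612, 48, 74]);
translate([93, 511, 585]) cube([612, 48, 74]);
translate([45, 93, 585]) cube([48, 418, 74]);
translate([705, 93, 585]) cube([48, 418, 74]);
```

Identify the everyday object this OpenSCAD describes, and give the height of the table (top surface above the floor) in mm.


A table. The table height is 702 mm.

A 798×604×43 slab sits at z = 659 on four 48 mm square posts — a table. The top surface is at 659 + 43 = 702 mm.


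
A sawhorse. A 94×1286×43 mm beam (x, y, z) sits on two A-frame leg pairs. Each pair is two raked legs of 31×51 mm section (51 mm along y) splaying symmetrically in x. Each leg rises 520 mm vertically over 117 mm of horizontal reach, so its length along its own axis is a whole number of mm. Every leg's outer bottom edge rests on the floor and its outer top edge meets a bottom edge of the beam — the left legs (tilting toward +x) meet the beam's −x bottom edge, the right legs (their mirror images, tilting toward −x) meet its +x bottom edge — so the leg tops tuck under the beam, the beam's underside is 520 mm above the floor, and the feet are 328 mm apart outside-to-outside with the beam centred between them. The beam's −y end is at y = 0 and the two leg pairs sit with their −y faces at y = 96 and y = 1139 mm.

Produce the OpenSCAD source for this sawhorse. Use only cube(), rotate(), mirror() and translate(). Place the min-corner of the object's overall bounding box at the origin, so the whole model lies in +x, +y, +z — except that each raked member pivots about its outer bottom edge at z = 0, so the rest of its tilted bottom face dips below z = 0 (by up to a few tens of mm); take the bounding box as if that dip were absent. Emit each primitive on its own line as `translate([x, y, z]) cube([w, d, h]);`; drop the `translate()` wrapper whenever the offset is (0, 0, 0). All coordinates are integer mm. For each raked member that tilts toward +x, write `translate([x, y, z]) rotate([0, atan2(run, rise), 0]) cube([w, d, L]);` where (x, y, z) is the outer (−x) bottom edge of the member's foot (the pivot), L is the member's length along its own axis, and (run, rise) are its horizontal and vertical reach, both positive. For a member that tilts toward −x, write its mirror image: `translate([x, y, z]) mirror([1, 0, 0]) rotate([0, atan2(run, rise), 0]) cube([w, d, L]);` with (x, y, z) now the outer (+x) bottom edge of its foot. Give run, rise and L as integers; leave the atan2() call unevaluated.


translate([117, 0, 520]) cube([94, 1286, 43]);
translate([0, 96, 0]) rotate([0, atan2(117, 520), 0]) cube([31, 51, 533]);
translate([328, 96, 0]) mirror([1, 0, 0]) rotate([0, atan2(117, 520), 0]) cube([31, 51, 533]);
translate([0, 1139, 0]) rotate([0, atan2(117, 520), 0]) cube([31, 51, 533]);
translate([328, 1139, 0]) mirror([1, 0, 0]) rotate([0, atan2(117, 520), 0]) cube([31, 51, 533]);


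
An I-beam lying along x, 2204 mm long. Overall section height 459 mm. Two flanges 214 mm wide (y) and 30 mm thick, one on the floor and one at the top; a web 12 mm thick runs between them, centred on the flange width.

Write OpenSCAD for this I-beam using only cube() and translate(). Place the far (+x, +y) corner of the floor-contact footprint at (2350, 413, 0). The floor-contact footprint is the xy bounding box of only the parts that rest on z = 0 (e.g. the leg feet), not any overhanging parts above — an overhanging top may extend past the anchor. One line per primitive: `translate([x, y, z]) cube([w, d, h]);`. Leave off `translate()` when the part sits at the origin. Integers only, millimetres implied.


translate([146, 199, 0]) cube([2204, 214, 30]);
translate([146, 300, 30]) cube([2204, 12, 399]);
translate([146, 199, 429]) cube([2204, 214, 30]);


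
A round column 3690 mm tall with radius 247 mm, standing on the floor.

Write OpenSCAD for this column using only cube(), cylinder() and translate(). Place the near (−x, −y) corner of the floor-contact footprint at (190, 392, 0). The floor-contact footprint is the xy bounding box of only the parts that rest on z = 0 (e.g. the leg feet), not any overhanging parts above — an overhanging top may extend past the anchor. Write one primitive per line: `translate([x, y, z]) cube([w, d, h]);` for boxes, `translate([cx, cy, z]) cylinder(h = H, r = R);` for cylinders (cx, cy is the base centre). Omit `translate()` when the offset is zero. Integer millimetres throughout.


translate([437, 639, 0]) cylinder(h = 3690, r = 247);


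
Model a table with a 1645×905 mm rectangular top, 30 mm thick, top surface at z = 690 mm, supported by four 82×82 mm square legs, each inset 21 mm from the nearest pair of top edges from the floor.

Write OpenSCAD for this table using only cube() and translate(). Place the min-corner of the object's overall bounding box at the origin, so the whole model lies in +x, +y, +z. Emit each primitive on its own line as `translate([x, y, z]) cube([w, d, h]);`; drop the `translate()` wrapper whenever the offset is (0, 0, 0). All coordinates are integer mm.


// leg_h = 690 - 30 = 660
translate([0, 0, 660]) cube([1645, 905, 30]);
translate([21, 21, 0]) cube([82, 82, 660]);
translate([1542, 21, 0]) cube([82, 82, 660]);
translate([21, 802, 0]) cube([82, 82, 660]);
translate([1542, 802, 0]) cube([82, 82, 660]);


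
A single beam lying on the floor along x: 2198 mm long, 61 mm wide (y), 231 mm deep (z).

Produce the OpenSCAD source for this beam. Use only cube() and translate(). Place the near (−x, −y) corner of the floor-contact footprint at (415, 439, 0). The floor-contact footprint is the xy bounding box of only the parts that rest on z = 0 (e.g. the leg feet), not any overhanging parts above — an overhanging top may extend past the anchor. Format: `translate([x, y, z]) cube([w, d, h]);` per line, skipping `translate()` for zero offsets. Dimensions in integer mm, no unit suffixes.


translate([415, 439, 0]) cube([2198, 61, 231]);


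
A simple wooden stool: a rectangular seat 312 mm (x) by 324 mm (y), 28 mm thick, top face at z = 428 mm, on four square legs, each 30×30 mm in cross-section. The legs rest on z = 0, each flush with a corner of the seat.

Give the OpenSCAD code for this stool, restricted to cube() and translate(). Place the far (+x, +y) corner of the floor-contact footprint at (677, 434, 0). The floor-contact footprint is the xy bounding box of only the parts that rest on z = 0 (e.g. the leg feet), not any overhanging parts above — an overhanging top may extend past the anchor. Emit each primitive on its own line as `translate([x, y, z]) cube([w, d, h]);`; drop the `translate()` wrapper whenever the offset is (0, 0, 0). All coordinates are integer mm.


translate([365, 110, 400]) cube([312, 324, 28]);
translate([365, 110, 0]) cube([30, 30, 400]);
translate([647, 110, 0]) cube([30, 30, 400]);
translate([365, 404, 0]) cube([30, 30, 400]);
translate([647, 404, 0]) cube([30, 30, 400]);


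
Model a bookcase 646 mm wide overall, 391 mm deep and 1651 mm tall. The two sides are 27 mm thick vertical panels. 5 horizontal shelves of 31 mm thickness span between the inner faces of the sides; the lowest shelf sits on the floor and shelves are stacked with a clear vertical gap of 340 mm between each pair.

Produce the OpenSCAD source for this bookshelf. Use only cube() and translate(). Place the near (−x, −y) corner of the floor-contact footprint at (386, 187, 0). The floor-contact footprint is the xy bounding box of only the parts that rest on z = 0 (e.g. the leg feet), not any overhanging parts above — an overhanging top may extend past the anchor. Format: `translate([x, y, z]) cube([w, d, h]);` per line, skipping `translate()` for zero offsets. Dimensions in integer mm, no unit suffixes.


translate([386, 187, 0]) cube([27, 391, 1651]);
translate([1005, 187, 0]) cube([27, 391, 1651]);
translate([413, 187, 0]) cube([592, 391, 31]);
translate([413, 187, 371]) cube([592, 391, 31]);
translate([413, 187, 742]) cube([592, 391, 31]);
translate([413, 187, 1113]) cube([592, 391, 31]);
translate([413, 187, 1484]) cube([592, 391, 31]);


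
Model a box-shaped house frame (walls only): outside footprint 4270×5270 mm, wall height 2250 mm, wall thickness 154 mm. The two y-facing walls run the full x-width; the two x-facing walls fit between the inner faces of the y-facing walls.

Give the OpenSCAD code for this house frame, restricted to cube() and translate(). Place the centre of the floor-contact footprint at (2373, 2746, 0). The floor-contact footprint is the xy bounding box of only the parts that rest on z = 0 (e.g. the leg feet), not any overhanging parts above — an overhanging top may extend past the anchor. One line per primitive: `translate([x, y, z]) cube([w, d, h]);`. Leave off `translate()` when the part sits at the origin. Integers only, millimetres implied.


translate([238, 111, 0]) cube([4270, 154, 2250]);
translate([238, 5227, 0]) cube([4270, 154, 2250]);
translate([238, 265, 0]) cube([154, 4962, 2250]);
translate([4354, 265, 0]) cube([154, 4962, 2250]);


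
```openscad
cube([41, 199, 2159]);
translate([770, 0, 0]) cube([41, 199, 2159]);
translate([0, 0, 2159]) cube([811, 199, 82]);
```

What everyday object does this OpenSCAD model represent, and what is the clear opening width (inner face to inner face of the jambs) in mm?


A door frame. The clear opening width is 729 mm.

Two 2159 mm tall posts with a header on top — a door frame. The left jamb is 41 mm wide at x = 0; the right jamb starts at x = 770. The clear opening is 770 − 41 = 729 mm.


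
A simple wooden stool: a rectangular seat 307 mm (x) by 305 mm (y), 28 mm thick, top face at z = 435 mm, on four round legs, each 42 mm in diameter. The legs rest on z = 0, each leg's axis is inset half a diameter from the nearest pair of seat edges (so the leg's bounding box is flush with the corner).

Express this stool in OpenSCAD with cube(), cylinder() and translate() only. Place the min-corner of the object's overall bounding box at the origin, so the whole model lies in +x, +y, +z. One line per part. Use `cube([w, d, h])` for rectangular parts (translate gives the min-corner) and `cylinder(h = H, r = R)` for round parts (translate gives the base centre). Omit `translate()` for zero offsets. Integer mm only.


translate([0, 0, 407]) cube([307, 305, 28]);
translate([21, 21, 0]) cylinder(h = 407, r = 21);
translate([286, 21, 0]) cylinder(h = 407, r = 21);
translate([21, 284, 0]) cylinder(h = 407, r = 21);
translate([286, 284, 0]) cylinder(h = 407, r = 21);


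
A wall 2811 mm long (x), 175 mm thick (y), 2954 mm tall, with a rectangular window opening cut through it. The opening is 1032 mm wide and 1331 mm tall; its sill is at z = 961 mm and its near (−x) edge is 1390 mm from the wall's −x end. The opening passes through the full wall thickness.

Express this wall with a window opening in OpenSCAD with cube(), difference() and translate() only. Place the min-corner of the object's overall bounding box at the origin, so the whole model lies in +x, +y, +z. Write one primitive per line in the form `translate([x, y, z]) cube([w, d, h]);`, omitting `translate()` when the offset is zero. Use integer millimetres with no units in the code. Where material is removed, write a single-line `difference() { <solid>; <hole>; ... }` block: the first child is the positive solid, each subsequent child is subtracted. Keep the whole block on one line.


difference() { cube([2811, 175, 2954]); translate([1390, 0, 961]) cube([1032, 175, 1331]); }


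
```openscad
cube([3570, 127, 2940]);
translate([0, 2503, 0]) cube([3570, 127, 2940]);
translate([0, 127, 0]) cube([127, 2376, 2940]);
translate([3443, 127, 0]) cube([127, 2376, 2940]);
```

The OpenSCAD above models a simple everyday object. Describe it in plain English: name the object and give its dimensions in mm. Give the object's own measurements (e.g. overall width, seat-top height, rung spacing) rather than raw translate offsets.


The wall frame of a small rectangular building: four walls, each 2940 mm tall and 127 mm thick, enclosing a footprint 3570 mm (x) by 2630 mm (y) outside-to-outside, with no floor or roof. The front and back walls (the −y and +y sides) span the full width; the two side walls fit between them.


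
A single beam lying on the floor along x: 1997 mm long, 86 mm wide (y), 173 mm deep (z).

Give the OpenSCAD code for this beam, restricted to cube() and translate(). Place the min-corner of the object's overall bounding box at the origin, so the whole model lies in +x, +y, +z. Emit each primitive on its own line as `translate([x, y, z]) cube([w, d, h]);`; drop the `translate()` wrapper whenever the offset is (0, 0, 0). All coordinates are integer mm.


cube([1997, 86, 173]);


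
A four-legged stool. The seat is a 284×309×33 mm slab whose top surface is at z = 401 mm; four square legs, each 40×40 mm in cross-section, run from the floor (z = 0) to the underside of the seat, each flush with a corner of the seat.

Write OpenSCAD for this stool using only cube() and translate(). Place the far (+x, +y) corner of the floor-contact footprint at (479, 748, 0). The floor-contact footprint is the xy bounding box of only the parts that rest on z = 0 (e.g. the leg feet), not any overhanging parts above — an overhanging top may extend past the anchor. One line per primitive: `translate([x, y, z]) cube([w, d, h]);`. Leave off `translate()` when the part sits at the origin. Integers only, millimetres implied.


translate([195, 439, 368]) cube([284, 309, 33]);
translate([195, 439, 0]) cube([40, 40, 368]);
translate([439, 439, 0]) cube([40, 40, 368]);
translate([195, 708, 0]) cube([40, 40, 368]);
translate([439, 708, 0]) cube([40, 40, 368]);


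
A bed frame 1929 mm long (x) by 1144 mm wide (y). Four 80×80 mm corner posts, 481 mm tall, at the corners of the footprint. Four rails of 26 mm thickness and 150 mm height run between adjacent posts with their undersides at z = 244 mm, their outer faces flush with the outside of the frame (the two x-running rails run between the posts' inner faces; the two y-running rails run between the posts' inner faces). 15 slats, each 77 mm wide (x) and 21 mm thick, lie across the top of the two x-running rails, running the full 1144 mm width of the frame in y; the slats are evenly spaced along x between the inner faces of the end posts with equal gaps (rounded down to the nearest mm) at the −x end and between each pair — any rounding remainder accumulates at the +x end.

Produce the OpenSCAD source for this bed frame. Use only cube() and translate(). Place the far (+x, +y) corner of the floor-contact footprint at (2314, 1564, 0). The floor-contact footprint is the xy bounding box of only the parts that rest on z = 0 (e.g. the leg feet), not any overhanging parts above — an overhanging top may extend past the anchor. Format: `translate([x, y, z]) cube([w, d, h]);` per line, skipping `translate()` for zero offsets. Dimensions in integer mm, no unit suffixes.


// slat z = rail_z + rail_h = 244 + 150 = 394
// slat gap = ⌊(1769 − 15·77) / 16⌋ = 38
translate([385, 420, 0]) cube([80, 80, 481]);
translate([385, 1484, 0]) cube([80, 80, 481]);
translate([2234, 420, 0]) cube([80, 80, 481]);
translate([2234, 1484, 0]) cube([80, 80, 481]);
translate([465, 420, 244]) cube([1769, 26, 150]);
translate([465, 1538, 244]) cube([1769, 26, 150]);
translate([385, 500, 244]) cube([26, 984, 150]);
translate([2288, 500, 244]) cube([26, 984, 150]);
translate([503, 420, 394]) cube([77, 1144, 21]);
translate([618, 420, 394]) cube([77, 1144, 21]);
translate([733, 420, 394]) cube([77, 1144, 21]);
translate([848, 420, 394]) cube([77, 1144, 21]);
translate([963, 420, 394]) cube([77, 1144, 21]);
translate([1078, 420, 394]) cube([77, 1144, 21]);
translate([1193, 420, 394]) cube([77, 1144, 21]);
translate([1308, 420, 394]) cube([77, 1144, 21]);
translate([1423, 420, 394]) cube([77, 1144, 21]);
translate([1538, 420, 394]) cube([77, 1144, 21]);
translate([1653, 420, 394]) cube([77, 1144, 21]);
translate([1768, 420, 394]) cube([77, 1144, 21]);
translate([1883, 420, 394]) cube([77, 1144, 21]);
translate([1998, 420, 394]) cube([77, 1144, 21]);
translate([2113, 420, 394]) cube([77, 1144, 21]);


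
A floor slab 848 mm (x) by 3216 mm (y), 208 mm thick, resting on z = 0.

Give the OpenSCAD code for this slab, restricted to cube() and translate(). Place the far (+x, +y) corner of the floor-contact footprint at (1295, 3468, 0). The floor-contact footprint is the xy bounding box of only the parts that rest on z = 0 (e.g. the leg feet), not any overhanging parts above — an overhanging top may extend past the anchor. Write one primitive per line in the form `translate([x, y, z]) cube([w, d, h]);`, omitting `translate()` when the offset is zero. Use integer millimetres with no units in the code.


translate([447, 252, 0]) cube([848, 3216, 208]);


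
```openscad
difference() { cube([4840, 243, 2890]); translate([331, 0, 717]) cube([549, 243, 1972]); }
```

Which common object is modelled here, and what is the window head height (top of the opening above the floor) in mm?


A wall with a window opening. The window head height is 2689 mm.

A wall with a rectangular opening subtracted — a window. Sill at z = 717, opening 1972 mm tall, so the head is at 717 + 1972 = 2689 mm.


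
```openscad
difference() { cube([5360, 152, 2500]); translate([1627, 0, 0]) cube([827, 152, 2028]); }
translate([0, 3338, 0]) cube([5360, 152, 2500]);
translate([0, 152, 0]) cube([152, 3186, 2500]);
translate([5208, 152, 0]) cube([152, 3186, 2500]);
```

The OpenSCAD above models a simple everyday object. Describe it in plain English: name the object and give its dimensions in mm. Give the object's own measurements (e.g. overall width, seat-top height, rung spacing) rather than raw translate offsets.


A single room: four walls, each 2500 mm tall and 152 mm thick, enclosing an outside footprint 5360×3490 mm (x × y), no floor or roof. The front and back walls (−y and +y sides) run the full x-width; the side walls fit between their inner faces. A door opening 827 mm wide and 2028 mm tall is cut through the front wall from the floor up, its −x edge 1627 mm from the wall's −x end.


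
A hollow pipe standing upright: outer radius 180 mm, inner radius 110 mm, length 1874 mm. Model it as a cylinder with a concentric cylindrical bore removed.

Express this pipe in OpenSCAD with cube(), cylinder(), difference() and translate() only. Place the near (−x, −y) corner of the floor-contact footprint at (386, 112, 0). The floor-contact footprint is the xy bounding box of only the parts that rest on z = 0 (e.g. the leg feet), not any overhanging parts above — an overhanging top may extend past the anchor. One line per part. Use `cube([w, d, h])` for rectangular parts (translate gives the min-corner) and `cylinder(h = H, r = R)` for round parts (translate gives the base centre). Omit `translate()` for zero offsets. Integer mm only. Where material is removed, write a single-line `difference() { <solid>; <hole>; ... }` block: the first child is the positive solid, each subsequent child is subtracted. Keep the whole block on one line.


difference() { translate([566, 292, 0]) cylinder(h = 1874, r = 180); translate([566, 292, 0]) cylinder(h = 1874, r = 110); }


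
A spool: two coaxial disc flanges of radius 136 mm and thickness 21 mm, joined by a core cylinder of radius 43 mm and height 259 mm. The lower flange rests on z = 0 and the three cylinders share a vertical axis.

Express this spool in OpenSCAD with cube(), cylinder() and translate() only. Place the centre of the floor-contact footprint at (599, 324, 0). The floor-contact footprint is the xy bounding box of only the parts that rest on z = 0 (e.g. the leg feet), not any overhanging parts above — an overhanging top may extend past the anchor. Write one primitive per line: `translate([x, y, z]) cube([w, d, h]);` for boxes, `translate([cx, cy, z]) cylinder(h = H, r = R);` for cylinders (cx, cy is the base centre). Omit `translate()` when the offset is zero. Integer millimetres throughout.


translate([599, 324, 0]) cylinder(h = 21, r = 136);
translate([599, 324, 21]) cylinder(h = 259, r = 43);
translate([599, 324, 280]) cylinder(h = 21, r = 136);


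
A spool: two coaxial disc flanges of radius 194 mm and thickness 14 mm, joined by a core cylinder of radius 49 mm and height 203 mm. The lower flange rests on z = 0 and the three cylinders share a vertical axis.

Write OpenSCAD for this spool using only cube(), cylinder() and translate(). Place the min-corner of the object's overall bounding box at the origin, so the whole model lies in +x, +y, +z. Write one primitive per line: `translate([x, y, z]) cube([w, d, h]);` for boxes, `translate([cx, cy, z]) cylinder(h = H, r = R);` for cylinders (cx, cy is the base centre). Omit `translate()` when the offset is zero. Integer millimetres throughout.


translate([194, 194, 0]) cylinder(h = 14, r = 194);
translate([194, 194, 14]) cylinder(h = 203, r = 49);
translate([194, 194, 217]) cylinder(h = 14, r = 194);


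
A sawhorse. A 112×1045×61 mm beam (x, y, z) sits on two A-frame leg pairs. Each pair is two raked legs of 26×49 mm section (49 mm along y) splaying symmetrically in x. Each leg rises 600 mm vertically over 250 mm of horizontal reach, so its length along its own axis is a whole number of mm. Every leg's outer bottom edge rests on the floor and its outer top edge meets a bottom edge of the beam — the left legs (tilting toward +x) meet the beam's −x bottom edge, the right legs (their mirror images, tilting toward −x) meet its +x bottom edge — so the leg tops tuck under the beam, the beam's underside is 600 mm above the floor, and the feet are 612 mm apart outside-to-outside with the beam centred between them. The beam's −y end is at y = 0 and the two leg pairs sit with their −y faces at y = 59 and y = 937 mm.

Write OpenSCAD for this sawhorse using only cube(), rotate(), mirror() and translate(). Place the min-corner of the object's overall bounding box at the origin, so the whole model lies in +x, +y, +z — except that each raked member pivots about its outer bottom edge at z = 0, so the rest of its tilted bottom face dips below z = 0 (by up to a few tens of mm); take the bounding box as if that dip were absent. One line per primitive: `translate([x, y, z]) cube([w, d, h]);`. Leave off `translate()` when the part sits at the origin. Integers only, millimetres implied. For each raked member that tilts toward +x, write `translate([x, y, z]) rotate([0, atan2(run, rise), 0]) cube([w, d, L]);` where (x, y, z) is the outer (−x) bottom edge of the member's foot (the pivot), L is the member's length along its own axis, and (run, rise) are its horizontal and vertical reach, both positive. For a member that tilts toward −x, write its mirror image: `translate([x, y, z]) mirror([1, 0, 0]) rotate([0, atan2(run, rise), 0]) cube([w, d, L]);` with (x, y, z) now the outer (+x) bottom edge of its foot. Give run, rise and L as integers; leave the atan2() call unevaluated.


translate([250, 0, 600]) cube([112, 1045, 61]);
translate([0, 59, 0]) rotate([0, atan2(250, 600), 0]) cube([26, 49, 650]);
translate([612, 59, 0]) mirror([1, 0, 0]) rotate([0, atan2(250, 600), 0]) cube([26, 49, 650]);
translate([0, 937, 0]) rotate([0, atan2(250, 600), 0]) cube([26, 49, 650]);
translate([612, 937, 0]) mirror([1, 0, 0]) rotate([0, atan2(250, 600), 0]) cube([26, 49, 650]);


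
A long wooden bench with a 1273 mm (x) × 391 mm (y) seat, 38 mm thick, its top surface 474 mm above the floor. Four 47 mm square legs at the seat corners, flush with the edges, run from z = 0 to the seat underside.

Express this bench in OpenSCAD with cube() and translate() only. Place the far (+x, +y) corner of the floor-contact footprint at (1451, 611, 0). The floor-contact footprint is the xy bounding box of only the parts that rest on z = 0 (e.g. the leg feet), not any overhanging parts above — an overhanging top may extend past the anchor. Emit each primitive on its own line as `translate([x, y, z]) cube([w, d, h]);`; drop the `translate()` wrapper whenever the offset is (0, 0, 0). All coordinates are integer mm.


// leg_h = 474 − 38 = 436
translate([178, 220, 436]) cube([1273, 391, 38]);
translate([178, 220, 0]) cube([47, 47, 436]);
translate([178, 564, 0]) cube([47, 47, 436]);
translate([1404, 220, 0]) cube([47, 47, 436]);
translate([1404, 564, 0]) cube([47, 47, 436]);


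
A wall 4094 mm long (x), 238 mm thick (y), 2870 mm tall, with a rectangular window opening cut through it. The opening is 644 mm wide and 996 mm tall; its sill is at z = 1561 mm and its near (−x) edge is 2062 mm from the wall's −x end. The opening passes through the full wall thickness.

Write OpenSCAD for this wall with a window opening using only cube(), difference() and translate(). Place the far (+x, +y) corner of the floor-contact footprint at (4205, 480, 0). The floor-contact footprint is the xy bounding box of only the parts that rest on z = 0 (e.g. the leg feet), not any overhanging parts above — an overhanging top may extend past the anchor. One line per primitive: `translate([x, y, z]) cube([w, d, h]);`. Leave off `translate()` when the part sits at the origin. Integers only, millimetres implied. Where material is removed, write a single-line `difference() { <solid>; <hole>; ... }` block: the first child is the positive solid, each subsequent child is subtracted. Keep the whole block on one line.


difference() { translate([111, 242, 0]) cube([4094, 238, 2870]); translate([2173, 242, 1561]) cube([644, 238, 996]); }


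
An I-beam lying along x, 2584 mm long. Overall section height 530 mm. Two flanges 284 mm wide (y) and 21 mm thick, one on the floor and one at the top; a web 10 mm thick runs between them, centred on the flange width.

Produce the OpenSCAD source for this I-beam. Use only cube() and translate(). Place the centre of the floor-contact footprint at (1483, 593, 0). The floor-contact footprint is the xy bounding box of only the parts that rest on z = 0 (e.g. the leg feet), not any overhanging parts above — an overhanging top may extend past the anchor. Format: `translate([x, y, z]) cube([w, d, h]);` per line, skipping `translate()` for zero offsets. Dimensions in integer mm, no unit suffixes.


translate([191, 451, 0]) cube([2584, 284, 21]);
translate([191, 588, 21]) cube([2584, 10, 488]);
translate([191, 451, 509]) cube([2584, 284, 21]);


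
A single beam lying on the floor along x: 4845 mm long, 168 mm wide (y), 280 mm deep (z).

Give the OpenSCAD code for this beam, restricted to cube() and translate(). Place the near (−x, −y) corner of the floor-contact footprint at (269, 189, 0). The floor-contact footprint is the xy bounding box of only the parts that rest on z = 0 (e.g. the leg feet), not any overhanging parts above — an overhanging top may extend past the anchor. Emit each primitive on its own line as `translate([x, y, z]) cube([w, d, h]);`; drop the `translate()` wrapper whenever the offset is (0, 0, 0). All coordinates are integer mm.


translate([269, 189, 0]) cube([4845, 168, 280]);


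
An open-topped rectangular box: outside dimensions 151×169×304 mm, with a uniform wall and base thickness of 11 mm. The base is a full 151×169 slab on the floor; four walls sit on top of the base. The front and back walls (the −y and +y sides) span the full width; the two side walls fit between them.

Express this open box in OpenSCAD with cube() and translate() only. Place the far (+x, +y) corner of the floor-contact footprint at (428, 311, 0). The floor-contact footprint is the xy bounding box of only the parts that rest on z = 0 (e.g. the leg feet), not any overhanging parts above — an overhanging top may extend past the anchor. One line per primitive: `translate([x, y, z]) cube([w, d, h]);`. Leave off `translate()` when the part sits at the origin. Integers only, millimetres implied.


translate([277, 142, 0]) cube([151, 169, 11]);
translate([277, 142, 11]) cube([151, 11, 293]);
translate([277, 300, 11]) cube([151, 11, 293]);
translate([277, 153, 11]) cube([11, 147, 293]);
translate([417, 153, 11]) cube([11, 147, 293]);


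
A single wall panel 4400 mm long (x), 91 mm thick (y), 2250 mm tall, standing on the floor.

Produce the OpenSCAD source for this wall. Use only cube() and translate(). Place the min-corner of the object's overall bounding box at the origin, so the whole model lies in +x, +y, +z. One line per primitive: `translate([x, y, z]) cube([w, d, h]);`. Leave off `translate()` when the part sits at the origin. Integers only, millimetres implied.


cube([4400, 91, 2250]);


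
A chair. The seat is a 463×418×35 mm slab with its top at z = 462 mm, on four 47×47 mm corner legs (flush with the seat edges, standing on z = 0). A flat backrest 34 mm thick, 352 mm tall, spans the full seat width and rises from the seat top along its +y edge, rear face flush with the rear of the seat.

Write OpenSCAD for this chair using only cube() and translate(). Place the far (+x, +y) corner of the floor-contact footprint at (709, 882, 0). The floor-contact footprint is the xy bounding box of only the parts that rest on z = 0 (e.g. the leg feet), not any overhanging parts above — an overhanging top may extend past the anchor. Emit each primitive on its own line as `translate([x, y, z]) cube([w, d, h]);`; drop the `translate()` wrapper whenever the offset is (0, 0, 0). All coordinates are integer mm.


translate([246, 464, 427]) cube([463, 418, 35]);
translate([246, 464, 0]) cube([47, 47, 427]);
translate([662, 464, 0]) cube([47, 47, 427]);
translate([246, 835, 0]) cube([47, 47, 427]);
translate([662, 835, 0]) cube([47, 47, 427]);
translate([246, 848, 462]) cube([463, 34, 352]);


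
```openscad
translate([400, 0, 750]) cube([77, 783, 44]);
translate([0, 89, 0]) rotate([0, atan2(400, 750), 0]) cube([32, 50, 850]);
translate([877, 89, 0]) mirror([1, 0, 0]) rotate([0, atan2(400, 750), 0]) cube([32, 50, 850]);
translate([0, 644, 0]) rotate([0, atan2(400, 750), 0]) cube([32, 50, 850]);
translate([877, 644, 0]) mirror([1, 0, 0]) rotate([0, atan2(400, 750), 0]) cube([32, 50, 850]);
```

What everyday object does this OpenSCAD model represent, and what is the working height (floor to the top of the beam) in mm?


A sawhorse. The overall height is 794 mm.

A beam across two mirrored pairs of raked legs — a sawhorse. The beam's underside is at z = 750 (matching the legs' vertical rise in atan2(400, 750)) and the beam is 44 mm tall, so its top is at 750 + 44 = 794 mm. The raked legs top out at the beam's underside, so that is the highest point.


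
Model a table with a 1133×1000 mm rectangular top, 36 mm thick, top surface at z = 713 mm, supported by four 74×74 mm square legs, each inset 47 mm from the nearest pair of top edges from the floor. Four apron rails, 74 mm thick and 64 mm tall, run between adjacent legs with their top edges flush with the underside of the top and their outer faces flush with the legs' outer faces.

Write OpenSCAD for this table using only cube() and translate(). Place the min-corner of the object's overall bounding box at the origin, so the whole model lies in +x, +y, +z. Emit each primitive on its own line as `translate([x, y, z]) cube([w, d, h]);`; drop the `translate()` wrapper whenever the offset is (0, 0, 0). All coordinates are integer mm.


translate([0, 0, 677]) cube([1133, 1000, 36]);
translate([47, 47, 0]) cube([74, 74, 677]);
translate([1012, 47, 0]) cube([74, 74, 677]);
translate([47, 879, 0]) cube([74, 74, 677]);
translate([1012, 879, 0]) cube([74, 74, 677]);
translate([121, 47, 613]) cube([891, 74, 64]);
translate([121, 879, 613]) cube([891, 74, 64]);
translate([47, 121, 613]) cube([74, 758, 64]);
translate([1012, 121, 613]) cube([74, 758, 64]);


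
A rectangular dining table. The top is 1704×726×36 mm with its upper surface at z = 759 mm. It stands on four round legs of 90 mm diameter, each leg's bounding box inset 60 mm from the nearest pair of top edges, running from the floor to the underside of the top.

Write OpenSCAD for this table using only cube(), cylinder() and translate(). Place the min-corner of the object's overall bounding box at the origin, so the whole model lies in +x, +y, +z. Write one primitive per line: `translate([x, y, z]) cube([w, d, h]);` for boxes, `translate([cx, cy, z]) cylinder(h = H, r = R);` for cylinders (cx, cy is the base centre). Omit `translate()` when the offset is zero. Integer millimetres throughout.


// leg_h = 759 - 36 = 723
translate([0, 0, 723]) cube([1704, 726, 36]);
translate([105, 105, 0]) cylinder(h = 723, r = 45);
translate([1599, 105, 0]) cylinder(h = 723, r = 45);
translate([105, 621, 0]) cylinder(h = 723, r = 45);
translate([1599, 621, 0]) cylinder(h = 723, r = 45);


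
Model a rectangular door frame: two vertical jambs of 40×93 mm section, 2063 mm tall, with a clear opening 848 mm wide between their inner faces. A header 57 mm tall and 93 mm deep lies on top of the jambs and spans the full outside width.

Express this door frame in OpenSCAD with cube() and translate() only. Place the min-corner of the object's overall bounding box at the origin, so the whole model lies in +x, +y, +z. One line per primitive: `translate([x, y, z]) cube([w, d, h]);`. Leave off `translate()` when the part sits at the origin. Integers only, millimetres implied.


cube([40, 93, 2063]);
translate([888, 0, 0]) cube([40, 93, 2063]);
translate([0, 0, 2063]) cube([928, 93, 57]);


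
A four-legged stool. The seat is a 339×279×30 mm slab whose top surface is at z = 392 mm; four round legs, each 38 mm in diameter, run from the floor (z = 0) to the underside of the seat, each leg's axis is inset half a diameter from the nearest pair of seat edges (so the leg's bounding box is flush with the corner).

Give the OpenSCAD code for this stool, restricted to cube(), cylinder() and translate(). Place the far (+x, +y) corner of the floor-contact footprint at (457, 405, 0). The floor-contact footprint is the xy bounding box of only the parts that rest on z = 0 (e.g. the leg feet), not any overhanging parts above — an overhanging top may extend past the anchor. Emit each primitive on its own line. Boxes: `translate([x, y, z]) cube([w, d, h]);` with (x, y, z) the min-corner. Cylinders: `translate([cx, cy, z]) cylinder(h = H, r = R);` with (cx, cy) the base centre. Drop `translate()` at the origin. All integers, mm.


translate([118, 126, 362]) cube([339, 279, 30]);
translate([137, 145, 0]) cylinder(h = 362, r = 19);
translate([438, 145, 0]) cylinder(h = 362, r = 19);
translate([137, 386, 0]) cylinder(h = 362, r = 19);
translate([438, 386, 0]) cylinder(h = 362, r = 19);


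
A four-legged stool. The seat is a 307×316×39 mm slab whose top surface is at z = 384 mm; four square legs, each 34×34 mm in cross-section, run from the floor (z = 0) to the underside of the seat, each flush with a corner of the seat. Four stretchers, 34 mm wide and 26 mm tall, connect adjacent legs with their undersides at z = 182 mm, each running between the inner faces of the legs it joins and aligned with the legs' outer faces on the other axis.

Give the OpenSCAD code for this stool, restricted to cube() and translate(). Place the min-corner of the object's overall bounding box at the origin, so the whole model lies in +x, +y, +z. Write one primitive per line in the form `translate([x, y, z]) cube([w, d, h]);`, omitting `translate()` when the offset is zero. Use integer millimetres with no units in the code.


// leg_h = 384 - 39 = 345
// stretcher span = 307 - 2*34 = 239
translate([0, 0, 345]) cube([307, 316, 39]);
cube([34, 34, 345]);
translate([273, 0, 0]) cube([34, 34, 345]);
translate([0, 282, 0]) cube([34, 34, 345]);
translate([273, 282, 0]) cube([34, 34, 345]);
translate([34, 0, 182]) cube([239, 34, 26]);
translate([34, 282, 182]) cube([239, 34, 26]);
translate([0, 34, 182]) cube([34, 248, 26]);
translate([273, 34, 182]) cube([34, 248, 26]);


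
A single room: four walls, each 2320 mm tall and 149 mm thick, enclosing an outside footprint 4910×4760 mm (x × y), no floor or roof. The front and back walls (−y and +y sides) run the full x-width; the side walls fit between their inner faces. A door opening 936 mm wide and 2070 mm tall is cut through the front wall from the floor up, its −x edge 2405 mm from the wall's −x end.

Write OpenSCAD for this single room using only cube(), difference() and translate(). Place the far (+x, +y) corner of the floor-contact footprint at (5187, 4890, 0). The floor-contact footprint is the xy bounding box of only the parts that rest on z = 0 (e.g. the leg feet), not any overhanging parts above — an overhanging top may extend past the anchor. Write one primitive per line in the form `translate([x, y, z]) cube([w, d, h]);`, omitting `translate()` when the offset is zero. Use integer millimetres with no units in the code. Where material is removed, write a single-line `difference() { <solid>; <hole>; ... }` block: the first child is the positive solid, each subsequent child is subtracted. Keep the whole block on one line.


difference() { translate([277, 130, 0]) cube([4910, 149, 2320]); translate([2682, 130, 0]) cube([936, 149, 2070]); }
translate([277, 4741, 0]) cube([4910, 149, 2320]);
translate([277, 279, 0]) cube([149, 4462, 2320]);
translate([5038, 279, 0]) cube([149, 4462, 2320]);


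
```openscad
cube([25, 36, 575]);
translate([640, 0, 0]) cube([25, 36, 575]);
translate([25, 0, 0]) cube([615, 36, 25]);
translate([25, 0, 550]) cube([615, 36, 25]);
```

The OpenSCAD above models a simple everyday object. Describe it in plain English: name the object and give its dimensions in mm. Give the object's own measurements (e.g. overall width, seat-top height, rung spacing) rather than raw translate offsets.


A rectangular picture frame lying in the x–z plane (depth along y). The opening is 615 mm wide (x) by 525 mm tall (z), surrounded by a border 25 mm wide on all four sides. The frame is 36 mm deep and is made of two full-height vertical stiles with two horizontal rails fitted between them.


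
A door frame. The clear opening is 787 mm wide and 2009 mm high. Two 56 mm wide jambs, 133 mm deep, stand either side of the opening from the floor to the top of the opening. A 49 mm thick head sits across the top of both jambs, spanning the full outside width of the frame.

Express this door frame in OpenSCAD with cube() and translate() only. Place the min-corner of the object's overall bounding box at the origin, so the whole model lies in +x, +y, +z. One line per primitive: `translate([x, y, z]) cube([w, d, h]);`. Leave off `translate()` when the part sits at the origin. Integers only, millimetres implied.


cube([56, 133, 2009]);
translate([843, 0, 0]) cube([56, 133, 2009]);
translate([0, 0, 2009]) cube([899, 133, 49]);


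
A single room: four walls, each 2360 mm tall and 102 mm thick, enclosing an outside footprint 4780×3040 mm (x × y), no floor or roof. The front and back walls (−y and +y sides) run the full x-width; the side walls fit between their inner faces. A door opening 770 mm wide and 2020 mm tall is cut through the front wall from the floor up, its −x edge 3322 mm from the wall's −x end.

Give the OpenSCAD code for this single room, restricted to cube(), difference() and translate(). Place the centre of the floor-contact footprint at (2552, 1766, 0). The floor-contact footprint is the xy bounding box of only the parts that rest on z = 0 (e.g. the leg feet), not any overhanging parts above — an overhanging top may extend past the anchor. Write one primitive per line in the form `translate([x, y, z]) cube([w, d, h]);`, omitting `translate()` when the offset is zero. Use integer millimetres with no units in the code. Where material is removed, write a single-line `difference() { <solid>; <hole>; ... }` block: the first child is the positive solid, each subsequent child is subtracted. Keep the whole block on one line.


difference() { translate([162, 246, 0]) cube([4780, 102, 2360]); translate([3484, 246, 0]) cube([770, 102, 2020]); }
translate([162, 3184, 0]) cube([4780, 102, 2360]);
translate([162, 348, 0]) cube([102, 2836, 2360]);
translate([4840, 348, 0]) cube([102, 2836, 2360]);
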